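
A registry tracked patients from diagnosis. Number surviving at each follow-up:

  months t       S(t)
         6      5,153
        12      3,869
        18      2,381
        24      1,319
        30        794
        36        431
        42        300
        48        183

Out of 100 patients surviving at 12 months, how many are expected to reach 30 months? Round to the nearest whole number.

21

The relevant probability is 794/3,869 = 0.205221.
Expected number = 100 × 0.205221 = 21.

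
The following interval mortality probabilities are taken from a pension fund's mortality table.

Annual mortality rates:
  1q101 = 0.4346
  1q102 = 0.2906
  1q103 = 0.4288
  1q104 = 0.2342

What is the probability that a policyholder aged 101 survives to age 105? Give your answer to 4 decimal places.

0.1754

Chaining the interval survival probabilities: (1 − 0.4346) × (1 − 0.2906) × (1 − 0.4288) × (1 − 0.2342).
= 0.5654 × 0.7094 × 0.5712 × 0.7658 = 0.175449.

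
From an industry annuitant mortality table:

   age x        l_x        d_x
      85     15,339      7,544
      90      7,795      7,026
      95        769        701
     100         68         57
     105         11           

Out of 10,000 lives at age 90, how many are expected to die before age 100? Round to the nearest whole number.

9913

The relevant probability is 1 − 68/7,795 = 0.991276.
Expected number = 10,000 × 0.991276 = 9913.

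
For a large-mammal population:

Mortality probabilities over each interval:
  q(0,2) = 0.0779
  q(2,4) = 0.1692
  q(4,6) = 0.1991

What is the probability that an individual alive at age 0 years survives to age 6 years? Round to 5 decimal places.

0.61355

P(survive 0→6) = (1 − 0.0779) × (1 − 0.1692) × (1 − 0.1991).
= 0.9221 × 0.8308 × 0.8009 = 0.613554.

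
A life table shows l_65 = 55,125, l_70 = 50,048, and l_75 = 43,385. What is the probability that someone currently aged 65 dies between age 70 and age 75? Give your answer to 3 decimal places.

We want 5|5q65 = (l_70 − l_75)/l_65.
This is the probability of reaching 70 but not 75, conditional on being alive at 65: (l_70 − l_75) / l_65.
= (50,048 − 43,385) / 55,125 = 6,663 / 55,125 = 0.120871.

0.121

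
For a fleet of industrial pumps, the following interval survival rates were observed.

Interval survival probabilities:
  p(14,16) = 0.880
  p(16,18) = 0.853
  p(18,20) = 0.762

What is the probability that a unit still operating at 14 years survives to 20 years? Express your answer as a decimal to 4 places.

P(survive 14→20) = 0.880 × 0.853 × 0.762.
= 0.571988.

0.5720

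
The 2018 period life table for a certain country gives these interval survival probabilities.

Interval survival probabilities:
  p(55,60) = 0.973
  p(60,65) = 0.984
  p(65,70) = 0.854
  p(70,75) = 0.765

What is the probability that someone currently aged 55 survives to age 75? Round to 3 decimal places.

0.625

Chaining the interval survival probabilities: 0.973 × 0.984 × 0.854 × 0.765.
= 0.625500.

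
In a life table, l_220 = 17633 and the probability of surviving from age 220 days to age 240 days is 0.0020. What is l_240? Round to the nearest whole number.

l_240 = l_220 × p = 17633 × 0.0020 = 35.

35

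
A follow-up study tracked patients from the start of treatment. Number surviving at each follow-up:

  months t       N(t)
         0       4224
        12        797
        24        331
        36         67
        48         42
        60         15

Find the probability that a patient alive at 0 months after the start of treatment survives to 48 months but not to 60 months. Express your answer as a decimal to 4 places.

0.0064

This is the probability of reaching 48 but not 60, conditional on being alive at 0: (N(48) − N(60)) / N(0).
= (42 − 15) / 4224 = 27 / 4224 = 0.006392.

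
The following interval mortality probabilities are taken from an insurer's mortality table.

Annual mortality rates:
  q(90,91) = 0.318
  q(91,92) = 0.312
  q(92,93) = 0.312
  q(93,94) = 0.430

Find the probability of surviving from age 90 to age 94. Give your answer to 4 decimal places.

Chaining the interval survival probabilities: (1 − 0.318) × (1 − 0.312) × (1 − 0.312) × (1 − 0.430).
= 0.682 × 0.688 × 0.688 × 0.570 = 0.184008.

0.1840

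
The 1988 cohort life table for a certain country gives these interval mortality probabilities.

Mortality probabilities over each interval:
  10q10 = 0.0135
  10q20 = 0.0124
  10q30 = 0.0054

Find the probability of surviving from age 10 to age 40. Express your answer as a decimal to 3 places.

0.969

The overall survival probability is (1 − 0.0135) × (1 − 0.0124) × (1 − 0.0054).
= 0.9865 × 0.9876 × 0.9946 = 0.969006.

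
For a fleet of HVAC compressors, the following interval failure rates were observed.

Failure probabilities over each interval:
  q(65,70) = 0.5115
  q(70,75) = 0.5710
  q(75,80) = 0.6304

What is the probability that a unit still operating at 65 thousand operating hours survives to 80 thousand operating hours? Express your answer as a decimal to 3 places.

0.077

Survival from 65 to 80 is the product of surviving each interval: (1 − 0.5115) × (1 − 0.5710) × (1 − 0.6304).
= 0.4885 × 0.4290 × 0.3696 = 0.077456.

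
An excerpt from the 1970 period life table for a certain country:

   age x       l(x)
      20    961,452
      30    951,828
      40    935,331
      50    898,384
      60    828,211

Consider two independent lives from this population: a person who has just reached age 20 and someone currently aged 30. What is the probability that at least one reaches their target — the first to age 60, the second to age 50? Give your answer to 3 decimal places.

0.992

p₁ = l(60)/l(20) = 828,211/961,452 = 0.861417; p₂ = l(50)/l(30) = 898,384/951,828 = 0.943851.
P(at least one) = 1 − (1−p₁)(1−p₂) = 1 − 0.138583 × 0.056149 = 0.992219.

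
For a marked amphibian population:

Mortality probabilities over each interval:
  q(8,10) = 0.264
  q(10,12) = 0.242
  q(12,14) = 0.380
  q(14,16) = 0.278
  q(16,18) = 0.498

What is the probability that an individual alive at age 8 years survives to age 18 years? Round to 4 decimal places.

Chaining the interval survival probabilities: (1 − 0.264) × (1 − 0.242) × (1 − 0.380) × (1 − 0.278) × (1 − 0.498).
= 0.736 × 0.758 × 0.620 × 0.722 × 0.502 = 0.125366.

0.1254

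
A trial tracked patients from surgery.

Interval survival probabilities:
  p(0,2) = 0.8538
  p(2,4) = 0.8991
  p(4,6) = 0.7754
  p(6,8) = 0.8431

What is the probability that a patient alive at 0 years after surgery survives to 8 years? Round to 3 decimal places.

P(survive 0→8) = 0.8538 × 0.8991 × 0.7754 × 0.8431.
= 0.501844.

0.502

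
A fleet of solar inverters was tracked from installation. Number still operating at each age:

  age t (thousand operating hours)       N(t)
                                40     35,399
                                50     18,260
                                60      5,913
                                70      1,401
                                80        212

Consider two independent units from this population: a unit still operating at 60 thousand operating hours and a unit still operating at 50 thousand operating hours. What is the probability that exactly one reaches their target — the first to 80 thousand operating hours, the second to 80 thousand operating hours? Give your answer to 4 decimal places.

p₁ = N(80)/N(60) = 212/5,913 = 0.035853; p₂ = N(80)/N(50) = 212/18,260 = 0.011610.
P(exactly one) = p₁(1−p₂) + (1−p₁)p₂ = 0.035437 + 0.011194 = 0.046630.

0.0466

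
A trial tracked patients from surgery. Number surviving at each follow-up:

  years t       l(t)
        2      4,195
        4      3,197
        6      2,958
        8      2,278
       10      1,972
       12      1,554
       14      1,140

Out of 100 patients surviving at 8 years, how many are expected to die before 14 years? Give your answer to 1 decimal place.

The relevant probability is 1 − 1,140/2,278 = 0.499561.
Expected number = 100 × 0.499561 = 50.0.

50.0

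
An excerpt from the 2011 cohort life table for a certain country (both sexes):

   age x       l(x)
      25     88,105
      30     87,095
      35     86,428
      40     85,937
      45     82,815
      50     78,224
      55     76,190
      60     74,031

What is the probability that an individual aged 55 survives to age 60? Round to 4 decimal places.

The conditional survival probability is l(60)/l(55) = 74,031/76,190 = 0.971663.

0.9717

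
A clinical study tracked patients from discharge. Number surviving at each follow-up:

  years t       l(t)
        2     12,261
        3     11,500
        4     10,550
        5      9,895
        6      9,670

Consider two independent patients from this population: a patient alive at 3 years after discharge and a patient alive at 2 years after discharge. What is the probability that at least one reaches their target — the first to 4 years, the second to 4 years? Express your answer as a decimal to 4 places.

0.9885

p₁ = l(4)/l(3) = 10,550/11,500 = 0.917391; p₂ = l(4)/l(2) = 10,550/12,261 = 0.860452.
P(at least one) = 1 − (1−p₁)(1−p₂) = 1 − 0.082609 × 0.139548 = 0.988472.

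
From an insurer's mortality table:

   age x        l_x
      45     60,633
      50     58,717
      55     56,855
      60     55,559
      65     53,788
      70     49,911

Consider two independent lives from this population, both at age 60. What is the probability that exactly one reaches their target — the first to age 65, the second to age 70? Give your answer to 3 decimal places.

p₁ = l_65/l_60 = 53,788/55,559 = 0.968124; p₂ = l_70/l_60 = 49,911/55,559 = 0.898342.
P(exactly one) = p₁(1−p₂) + (1−p₁)p₂ = 0.098418 + 0.028636 = 0.127053.

0.127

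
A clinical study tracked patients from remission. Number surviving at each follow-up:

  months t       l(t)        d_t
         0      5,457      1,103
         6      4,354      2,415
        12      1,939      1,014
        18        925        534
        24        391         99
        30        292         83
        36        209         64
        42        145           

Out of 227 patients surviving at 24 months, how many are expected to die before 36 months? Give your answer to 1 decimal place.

105.7

The relevant probability is 1 − 209/391 = 0.465473.
Expected number = 227 × 0.465473 = 105.7.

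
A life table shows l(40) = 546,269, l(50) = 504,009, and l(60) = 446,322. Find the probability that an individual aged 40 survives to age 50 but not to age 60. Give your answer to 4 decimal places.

This is the probability of reaching 50 but not 60, conditional on being alive at 40: (l(50) − l(60)) / l(40).
= (504,009 − 446,322) / 546,269 = 57,687 / 546,269 = 0.105602.

0.1056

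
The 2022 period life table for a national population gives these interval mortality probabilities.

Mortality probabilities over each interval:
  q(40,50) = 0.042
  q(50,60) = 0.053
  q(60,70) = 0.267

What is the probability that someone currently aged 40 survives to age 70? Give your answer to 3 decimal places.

0.665

P(survive 40→70) = (1 − 0.042) × (1 − 0.053) × (1 − 0.267).
= 0.958 × 0.947 × 0.733 = 0.664997.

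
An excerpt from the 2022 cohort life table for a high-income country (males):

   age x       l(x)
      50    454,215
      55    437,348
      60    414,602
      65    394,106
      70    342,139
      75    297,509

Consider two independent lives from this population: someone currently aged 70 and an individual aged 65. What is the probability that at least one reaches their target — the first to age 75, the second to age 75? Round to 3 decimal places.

p₁ = l(75)/l(70) = 297,509/342,139 = 0.869556; p₂ = l(75)/l(65) = 297,509/394,106 = 0.754896.
P(at least one) = 1 − (1−p₁)(1−p₂) = 1 − 0.130444 × 0.245104 = 0.968028.

0.968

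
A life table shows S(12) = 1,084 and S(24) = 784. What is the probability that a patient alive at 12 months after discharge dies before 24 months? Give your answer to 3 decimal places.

0.277

P(die before 24 | alive at 12) = 1 − S(24)/S(12) = 1 − 784/1,084 = (300)/1,084 = 0.276753.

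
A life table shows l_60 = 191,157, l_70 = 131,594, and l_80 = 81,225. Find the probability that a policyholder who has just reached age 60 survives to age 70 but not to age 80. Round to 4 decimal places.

We want 10|10q60 = (l_70 − l_80)/l_60.
This is the probability of reaching 70 but not 80, conditional on being alive at 60: (l_70 − l_80) / l_60.
= (131,594 − 81,225) / 191,157 = 50,369 / 191,157 = 0.263495.

0.2635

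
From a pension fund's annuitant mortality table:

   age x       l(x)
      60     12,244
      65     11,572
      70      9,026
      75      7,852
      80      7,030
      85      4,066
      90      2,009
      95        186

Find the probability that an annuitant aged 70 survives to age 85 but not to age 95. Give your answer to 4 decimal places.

This is the probability of reaching 85 but not 95, conditional on being alive at 70: (l(85) − l(95)) / l(70).
= (4,066 − 186) / 9,026 = 3,880 / 9,026 = 0.429869.

0.4299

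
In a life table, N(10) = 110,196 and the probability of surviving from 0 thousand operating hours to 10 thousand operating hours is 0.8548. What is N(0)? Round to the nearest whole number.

128914

N(0) = N(10) / p = 110,196 / 0.8548 = 128914.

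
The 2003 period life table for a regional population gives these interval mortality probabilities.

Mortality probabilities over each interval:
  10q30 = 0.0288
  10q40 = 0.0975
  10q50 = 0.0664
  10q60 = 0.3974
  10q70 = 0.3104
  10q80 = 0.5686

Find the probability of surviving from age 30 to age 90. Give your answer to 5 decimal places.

0.14670

Survival from 30 to 90 is the product of surviving each interval: (1 − 0.0288) × (1 − 0.0975) × (1 − 0.0664) × (1 − 0.3974) × (1 − 0.3104) × (1 − 0.5686).
= 0.9712 × 0.9025 × 0.9336 × 0.6026 × 0.6896 × 0.4314 = 0.146698.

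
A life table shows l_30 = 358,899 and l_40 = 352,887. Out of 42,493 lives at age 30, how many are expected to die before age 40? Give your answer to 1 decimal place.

The relevant probability is 1 − 352,887/358,899 = 0.016751.
Expected number = 42,493 × 0.016751 = 711.8.

711.8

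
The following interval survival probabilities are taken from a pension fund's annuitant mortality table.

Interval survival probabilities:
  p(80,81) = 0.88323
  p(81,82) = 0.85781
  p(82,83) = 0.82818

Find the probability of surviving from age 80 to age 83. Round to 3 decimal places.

0.627

P(survive 80→83) = 0.88323 × 0.85781 × 0.82818.
= 0.627465.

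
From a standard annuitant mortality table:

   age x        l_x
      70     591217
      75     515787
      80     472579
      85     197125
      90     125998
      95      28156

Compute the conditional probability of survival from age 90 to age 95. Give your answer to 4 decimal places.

0.2235

The conditional survival probability is l_95/l_90 = 28156/125998 = 0.223464.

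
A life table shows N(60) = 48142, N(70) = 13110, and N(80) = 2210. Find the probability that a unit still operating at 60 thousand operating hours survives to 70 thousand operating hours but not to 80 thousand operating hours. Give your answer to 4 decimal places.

This is the probability of reaching 70 but not 80, conditional on being operational at 60: (N(70) − N(80)) / N(60).
= (13110 − 2210) / 48142 = 10900 / 48142 = 0.226414.

0.2264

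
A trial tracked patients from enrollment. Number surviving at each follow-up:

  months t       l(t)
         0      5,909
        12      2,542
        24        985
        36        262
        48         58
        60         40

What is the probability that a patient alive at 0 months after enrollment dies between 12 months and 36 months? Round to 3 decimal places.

This is the probability of reaching 12 but not 36, conditional on being alive at 0: (l(12) − l(36)) / l(0).
= (2,542 − 262) / 5,909 = 2,280 / 5,909 = 0.385852.

0.386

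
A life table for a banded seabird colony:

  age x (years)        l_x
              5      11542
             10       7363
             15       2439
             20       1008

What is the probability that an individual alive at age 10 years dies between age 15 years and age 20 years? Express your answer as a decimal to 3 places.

0.194

This is the probability of reaching 15 but not 20, conditional on being alive at 10: (l_15 − l_20) / l_10.
= (2439 − 1008) / 7363 = 1431 / 7363 = 0.194350.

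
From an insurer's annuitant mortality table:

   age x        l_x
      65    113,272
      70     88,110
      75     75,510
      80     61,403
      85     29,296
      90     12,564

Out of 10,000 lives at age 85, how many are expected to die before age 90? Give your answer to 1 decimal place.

5711.4

The relevant probability is 1 − 12,564/29,296 = 0.571136.
Expected number = 10,000 × 0.571136 = 5711.4.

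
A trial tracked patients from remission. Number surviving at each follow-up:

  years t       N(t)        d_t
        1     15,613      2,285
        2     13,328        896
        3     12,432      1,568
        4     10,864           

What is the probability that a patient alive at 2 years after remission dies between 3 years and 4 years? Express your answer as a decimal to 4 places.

0.1176

This is the probability of reaching 3 but not 4, conditional on being alive at 2: (N(3) − N(4)) / N(2).
= (12,432 − 10,864) / 13,328 = 1,568 / 13,328 = 0.117647.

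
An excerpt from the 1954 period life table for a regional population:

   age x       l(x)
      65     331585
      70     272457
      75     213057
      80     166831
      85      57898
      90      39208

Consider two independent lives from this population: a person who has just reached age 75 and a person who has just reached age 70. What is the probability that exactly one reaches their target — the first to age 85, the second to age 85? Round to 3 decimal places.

0.369

p₁ = l(85)/l(75) = 57898/213057 = 0.271749; p₂ = l(85)/l(70) = 57898/272457 = 0.212503.
P(exactly one) = p₁(1−p₂) + (1−p₁)p₂ = 0.214002 + 0.154756 = 0.368757.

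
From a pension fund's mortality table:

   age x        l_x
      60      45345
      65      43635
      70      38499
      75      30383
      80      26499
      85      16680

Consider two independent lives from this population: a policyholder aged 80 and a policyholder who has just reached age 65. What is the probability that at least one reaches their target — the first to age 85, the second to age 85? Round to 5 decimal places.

0.77110

p₁ = l_85/l_80 = 16680/26499 = 0.629458; p₂ = l_85/l_65 = 16680/43635 = 0.382262.
P(at least one) = 1 − (1−p₁)(1−p₂) = 1 − 0.370542 × 0.617738 = 0.771102.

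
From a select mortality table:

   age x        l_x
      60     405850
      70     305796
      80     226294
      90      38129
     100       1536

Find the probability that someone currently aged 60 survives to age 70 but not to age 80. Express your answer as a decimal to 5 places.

We want 10|10q60 = (l_70 − l_80)/l_60.
This is the probability of reaching 70 but not 80, conditional on being alive at 60: (l_70 − l_80) / l_60.
= (305796 − 226294) / 405850 = 79502 / 405850 = 0.195890.

0.19589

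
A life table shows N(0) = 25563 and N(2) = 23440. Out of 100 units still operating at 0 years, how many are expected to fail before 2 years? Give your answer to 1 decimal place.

8.3

The relevant probability is 1 − 23440/25563 = 0.083050.
Expected number = 100 × 0.083050 = 8.3.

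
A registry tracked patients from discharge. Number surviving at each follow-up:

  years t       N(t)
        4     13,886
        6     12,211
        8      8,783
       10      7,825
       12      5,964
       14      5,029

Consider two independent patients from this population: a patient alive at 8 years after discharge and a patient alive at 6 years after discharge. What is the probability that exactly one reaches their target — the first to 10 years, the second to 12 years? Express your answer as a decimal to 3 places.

0.509

p₁ = N(10)/N(8) = 7,825/8,783 = 0.890926; p₂ = N(12)/N(6) = 5,964/12,211 = 0.488412.
P(exactly one) = p₁(1−p₂) + (1−p₁)p₂ = 0.455787 + 0.053273 = 0.509060.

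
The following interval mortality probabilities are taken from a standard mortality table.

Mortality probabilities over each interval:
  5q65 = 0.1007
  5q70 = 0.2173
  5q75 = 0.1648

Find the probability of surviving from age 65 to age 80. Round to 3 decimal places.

Chaining the interval survival probabilities: (1 − 0.1007) × (1 − 0.2173) × (1 − 0.1648).
= 0.8993 × 0.7827 × 0.8352 = 0.587882.

0.588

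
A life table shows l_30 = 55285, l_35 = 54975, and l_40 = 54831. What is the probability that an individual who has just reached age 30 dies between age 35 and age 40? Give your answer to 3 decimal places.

We want 5|5q30 = (l_35 − l_40)/l_30.
This is the probability of reaching 35 but not 40, conditional on being alive at 30: (l_35 − l_40) / l_30.
= (54975 − 54831) / 55285 = 144 / 55285 = 0.002605.

0.003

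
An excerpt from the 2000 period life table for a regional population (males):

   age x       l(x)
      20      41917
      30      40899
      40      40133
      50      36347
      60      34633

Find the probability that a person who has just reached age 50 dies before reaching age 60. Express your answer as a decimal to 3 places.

P(die before 60 | alive at 50) = 1 − l(60)/l(50) = 1 − 34633/36347 = (1714)/36347 = 0.047157.

0.047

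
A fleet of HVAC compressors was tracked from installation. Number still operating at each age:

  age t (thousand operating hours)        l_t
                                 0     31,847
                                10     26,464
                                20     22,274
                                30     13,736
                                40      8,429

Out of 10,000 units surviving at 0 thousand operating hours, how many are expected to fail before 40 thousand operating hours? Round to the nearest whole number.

7353

The relevant probability is 1 − 8,429/31,847 = 0.735328.
Expected number = 10,000 × 0.735328 = 7353.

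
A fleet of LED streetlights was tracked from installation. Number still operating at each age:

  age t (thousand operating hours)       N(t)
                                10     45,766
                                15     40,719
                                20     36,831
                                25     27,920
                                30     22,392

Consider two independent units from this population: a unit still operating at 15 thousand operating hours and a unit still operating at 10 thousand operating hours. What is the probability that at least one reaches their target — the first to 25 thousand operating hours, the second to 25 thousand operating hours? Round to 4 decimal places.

p₁ = N(25)/N(15) = 27,920/40,719 = 0.685675; p₂ = N(25)/N(10) = 27,920/45,766 = 0.610060.
P(at least one) = 1 − (1−p₁)(1−p₂) = 1 − 0.314325 × 0.389940 = 0.877432.

0.8774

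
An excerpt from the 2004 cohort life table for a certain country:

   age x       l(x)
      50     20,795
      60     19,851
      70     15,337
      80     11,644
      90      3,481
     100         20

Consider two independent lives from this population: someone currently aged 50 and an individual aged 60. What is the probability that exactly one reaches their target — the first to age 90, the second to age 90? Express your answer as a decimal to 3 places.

p₁ = l(90)/l(50) = 3,481/20,795 = 0.167396; p₂ = l(90)/l(60) = 3,481/19,851 = 0.175356.
P(exactly one) = p₁(1−p₂) + (1−p₁)p₂ = 0.138042 + 0.146002 = 0.284044.

0.284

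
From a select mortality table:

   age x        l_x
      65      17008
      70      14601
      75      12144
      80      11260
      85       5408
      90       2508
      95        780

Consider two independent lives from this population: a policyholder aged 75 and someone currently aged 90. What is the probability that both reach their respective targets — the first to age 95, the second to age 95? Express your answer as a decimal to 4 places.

p₁ = l_95/l_75 = 780/12144 = 0.064229; p₂ = l_95/l_90 = 780/2508 = 0.311005.
P(both) = p₁ × p₂ = 0.064229 × 0.311005 = 0.019976.

0.0200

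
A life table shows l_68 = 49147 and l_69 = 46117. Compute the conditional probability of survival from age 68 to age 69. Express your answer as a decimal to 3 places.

We want 1p68 = l_69/l_68.
The conditional survival probability is l_69/l_68 = 46117/49147 = 0.938348.

0.938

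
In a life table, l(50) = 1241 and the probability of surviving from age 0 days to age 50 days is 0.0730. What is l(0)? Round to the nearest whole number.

l(0) = l(50) / p = 1241 / 0.0730 = 17000.

17000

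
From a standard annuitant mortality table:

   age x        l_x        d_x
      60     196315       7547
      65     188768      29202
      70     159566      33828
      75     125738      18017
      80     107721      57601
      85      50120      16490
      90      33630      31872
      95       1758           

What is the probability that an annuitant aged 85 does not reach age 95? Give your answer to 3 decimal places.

P(die before 95 | alive at 85) = 1 − l_95/l_85 = 1 − 1758/50120 = (48362)/50120 = 0.964924.

0.965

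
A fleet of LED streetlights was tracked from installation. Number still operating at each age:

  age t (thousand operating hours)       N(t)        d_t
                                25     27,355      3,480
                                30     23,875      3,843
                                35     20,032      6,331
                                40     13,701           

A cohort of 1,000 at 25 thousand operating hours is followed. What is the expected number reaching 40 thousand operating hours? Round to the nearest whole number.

501

The relevant probability is 13,701/27,355 = 0.500859.
Expected number = 1,000 × 0.500859 = 501.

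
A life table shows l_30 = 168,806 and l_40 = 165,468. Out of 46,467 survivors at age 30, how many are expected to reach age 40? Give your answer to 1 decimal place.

The relevant probability is 165,468/168,806 = 0.980226.
Expected number = 46,467 × 0.980226 = 45548.2.

45548.2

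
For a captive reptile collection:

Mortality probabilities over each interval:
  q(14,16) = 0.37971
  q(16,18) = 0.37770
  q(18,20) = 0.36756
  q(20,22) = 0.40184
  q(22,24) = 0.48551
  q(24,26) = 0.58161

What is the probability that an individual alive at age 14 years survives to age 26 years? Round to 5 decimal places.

The overall survival probability is (1 − 0.37971) × (1 − 0.37770) × (1 − 0.36756) × (1 − 0.40184) × (1 − 0.48551) × (1 − 0.58161).
= 0.62029 × 0.62230 × 0.63244 × 0.59816 × 0.51449 × 0.41839 = 0.031433.

0.03143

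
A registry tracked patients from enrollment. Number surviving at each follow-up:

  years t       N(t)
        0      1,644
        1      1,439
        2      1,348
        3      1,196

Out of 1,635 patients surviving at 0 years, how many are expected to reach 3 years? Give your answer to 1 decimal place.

The relevant probability is 1,196/1,644 = 0.727494.
Expected number = 1,635 × 0.727494 = 1189.5.

1189.5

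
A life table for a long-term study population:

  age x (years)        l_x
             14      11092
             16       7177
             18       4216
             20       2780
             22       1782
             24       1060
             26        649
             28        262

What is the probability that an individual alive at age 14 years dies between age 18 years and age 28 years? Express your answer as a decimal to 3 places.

This is the probability of reaching 18 but not 28, conditional on being alive at 14: (l_18 − l_28) / l_14.
= (4216 − 262) / 11092 = 3954 / 11092 = 0.356473.

0.356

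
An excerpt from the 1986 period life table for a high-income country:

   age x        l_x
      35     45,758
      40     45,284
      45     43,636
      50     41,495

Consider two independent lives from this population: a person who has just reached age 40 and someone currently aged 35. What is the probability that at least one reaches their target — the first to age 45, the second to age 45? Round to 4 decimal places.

0.9983

p₁ = l_45/l_40 = 43,636/45,284 = 0.963607; p₂ = l_45/l_35 = 43,636/45,758 = 0.953626.
P(at least one) = 1 − (1−p₁)(1−p₂) = 1 − 0.036393 × 0.046374 = 0.998312.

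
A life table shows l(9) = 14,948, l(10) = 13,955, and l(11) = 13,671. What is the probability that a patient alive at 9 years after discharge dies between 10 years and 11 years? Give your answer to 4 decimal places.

0.0190

This is the probability of reaching 10 but not 11, conditional on being alive at 9: (l(10) − l(11)) / l(9).
= (13,955 − 13,671) / 14,948 = 284 / 14,948 = 0.018999.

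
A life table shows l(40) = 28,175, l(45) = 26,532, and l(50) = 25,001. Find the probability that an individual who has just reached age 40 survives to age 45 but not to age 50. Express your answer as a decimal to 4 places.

0.0543

This is the probability of reaching 45 but not 50, conditional on being alive at 40: (l(45) − l(50)) / l(40).
= (26,532 − 25,001) / 28,175 = 1,531 / 28,175 = 0.054339.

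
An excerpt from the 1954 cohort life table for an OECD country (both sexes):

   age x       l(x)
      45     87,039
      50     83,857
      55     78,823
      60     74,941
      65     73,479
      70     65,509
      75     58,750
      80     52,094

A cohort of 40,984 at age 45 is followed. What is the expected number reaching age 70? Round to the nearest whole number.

30846

The relevant probability is 65,509/87,039 = 0.752640.
Expected number = 40,984 × 0.752640 = 30846.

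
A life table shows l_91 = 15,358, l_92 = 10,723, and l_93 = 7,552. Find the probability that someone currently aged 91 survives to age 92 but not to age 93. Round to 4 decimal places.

This is the probability of reaching 92 but not 93, conditional on being alive at 91: (l_92 − l_93) / l_91.
= (10,723 − 7,552) / 15,358 = 3,171 / 15,358 = 0.206472.

0.2065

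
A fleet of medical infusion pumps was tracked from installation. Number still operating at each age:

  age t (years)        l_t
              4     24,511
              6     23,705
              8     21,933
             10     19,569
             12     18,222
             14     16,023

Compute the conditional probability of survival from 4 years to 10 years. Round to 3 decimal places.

The conditional survival probability is l_10/l_4 = 19,569/24,511 = 0.798376.

0.798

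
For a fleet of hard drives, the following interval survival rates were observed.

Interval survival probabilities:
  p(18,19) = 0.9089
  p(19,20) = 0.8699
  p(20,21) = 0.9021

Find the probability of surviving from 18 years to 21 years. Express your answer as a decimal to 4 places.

0.7132

Survival from 18 to 21 is the product of surviving each interval: 0.9089 × 0.8699 × 0.9021.
= 0.713247.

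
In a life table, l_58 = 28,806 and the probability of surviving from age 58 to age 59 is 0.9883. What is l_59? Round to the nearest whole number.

28469

l_59 = l_58 × p = 28,806 × 0.9883 = 28469.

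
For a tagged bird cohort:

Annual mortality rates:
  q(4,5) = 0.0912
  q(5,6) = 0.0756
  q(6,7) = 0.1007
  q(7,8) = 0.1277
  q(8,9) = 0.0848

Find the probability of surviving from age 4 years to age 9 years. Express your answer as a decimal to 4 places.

0.6031

Chaining the interval survival probabilities: (1 − 0.0912) × (1 − 0.0756) × (1 − 0.1007) × (1 − 0.1277) × (1 − 0.0848).
= 0.9088 × 0.9244 × 0.8993 × 0.8723 × 0.9152 = 0.603135.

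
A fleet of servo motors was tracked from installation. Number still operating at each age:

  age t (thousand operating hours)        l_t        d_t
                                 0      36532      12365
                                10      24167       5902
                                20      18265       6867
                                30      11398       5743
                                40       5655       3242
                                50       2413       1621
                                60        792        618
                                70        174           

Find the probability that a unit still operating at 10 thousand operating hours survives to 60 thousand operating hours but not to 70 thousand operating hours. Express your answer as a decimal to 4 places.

This is the probability of reaching 60 but not 70, conditional on being operational at 10: (l_60 − l_70) / l_10.
= (792 − 174) / 24167 = 618 / 24167 = 0.025572.

0.0256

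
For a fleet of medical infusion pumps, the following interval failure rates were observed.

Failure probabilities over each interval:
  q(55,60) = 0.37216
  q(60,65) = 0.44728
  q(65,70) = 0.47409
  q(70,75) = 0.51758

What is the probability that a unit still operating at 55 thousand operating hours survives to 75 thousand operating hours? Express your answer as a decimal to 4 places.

Survival from 55 to 75 is the product of surviving each interval: (1 − 0.37216) × (1 − 0.44728) × (1 − 0.47409) × (1 − 0.51758).
= 0.62784 × 0.55272 × 0.52591 × 0.48242 = 0.088042.

0.0880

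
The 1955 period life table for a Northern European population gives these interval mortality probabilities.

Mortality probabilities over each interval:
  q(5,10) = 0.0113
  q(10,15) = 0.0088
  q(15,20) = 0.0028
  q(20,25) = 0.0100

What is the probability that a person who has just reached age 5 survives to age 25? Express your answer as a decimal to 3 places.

P(survive 5→25) = (1 − 0.0113) × (1 − 0.0088) × (1 − 0.0028) × (1 − 0.0100).
= 0.9887 × 0.9912 × 0.9972 × 0.9900 = 0.967483.

0.967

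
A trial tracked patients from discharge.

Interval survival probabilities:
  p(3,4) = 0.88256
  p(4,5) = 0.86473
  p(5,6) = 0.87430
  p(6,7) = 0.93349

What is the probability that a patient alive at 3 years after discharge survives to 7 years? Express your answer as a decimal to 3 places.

0.623

P(survive 3→7) = 0.88256 × 0.86473 × 0.87430 × 0.93349.
= 0.622866.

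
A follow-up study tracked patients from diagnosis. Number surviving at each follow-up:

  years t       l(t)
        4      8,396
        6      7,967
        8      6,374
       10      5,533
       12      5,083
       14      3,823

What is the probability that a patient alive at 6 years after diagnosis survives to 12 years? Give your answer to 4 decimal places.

0.6380

The conditional survival probability is l(12)/l(6) = 5,083/7,967 = 0.638007.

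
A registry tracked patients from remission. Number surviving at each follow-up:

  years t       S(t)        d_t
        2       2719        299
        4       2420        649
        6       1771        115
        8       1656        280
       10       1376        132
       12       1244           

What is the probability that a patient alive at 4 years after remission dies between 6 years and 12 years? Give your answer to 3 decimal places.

0.218

This is the probability of reaching 6 but not 12, conditional on being alive at 4: (S(6) − S(12)) / S(4).
= (1771 − 1244) / 2420 = 527 / 2420 = 0.217769.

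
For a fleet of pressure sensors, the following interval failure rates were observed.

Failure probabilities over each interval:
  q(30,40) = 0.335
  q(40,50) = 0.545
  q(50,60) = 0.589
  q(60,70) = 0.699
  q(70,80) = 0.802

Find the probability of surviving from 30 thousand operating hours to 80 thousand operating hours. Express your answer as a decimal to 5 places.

0.00741

The overall survival probability is (1 − 0.335) × (1 − 0.545) × (1 − 0.589) × (1 − 0.699) × (1 − 0.802).
= 0.665 × 0.455 × 0.411 × 0.301 × 0.198 = 0.007412.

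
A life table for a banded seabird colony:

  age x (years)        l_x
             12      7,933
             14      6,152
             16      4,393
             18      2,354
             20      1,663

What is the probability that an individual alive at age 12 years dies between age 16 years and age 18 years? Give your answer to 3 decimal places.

This is the probability of reaching 16 but not 18, conditional on being alive at 12: (l_16 − l_18) / l_12.
= (4,393 − 2,354) / 7,933 = 2,039 / 7,933 = 0.257028.

0.257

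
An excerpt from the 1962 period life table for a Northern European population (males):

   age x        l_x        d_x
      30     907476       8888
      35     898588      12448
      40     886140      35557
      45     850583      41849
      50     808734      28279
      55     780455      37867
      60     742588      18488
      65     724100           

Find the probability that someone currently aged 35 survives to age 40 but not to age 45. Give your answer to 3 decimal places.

We want 5|5q35 = (l_40 − l_45)/l_35.
This is the probability of reaching 40 but not 45, conditional on being alive at 35: (l_40 − l_45) / l_35.
= (886140 − 850583) / 898588 = 35557 / 898588 = 0.039570.

0.040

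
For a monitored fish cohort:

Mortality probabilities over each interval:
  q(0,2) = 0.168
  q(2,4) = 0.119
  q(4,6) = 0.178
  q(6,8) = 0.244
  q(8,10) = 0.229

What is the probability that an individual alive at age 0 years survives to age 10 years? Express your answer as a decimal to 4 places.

Chaining the interval survival probabilities: (1 − 0.168) × (1 − 0.119) × (1 − 0.178) × (1 − 0.244) × (1 − 0.229).
= 0.832 × 0.881 × 0.822 × 0.756 × 0.771 = 0.351194.

0.3512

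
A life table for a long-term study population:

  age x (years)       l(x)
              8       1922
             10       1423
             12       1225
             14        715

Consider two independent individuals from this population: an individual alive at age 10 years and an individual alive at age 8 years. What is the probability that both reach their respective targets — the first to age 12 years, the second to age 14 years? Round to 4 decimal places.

p₁ = l(12)/l(10) = 1225/1423 = 0.860857; p₂ = l(14)/l(8) = 715/1922 = 0.372008.
P(both) = p₁ × p₂ = 0.860857 × 0.372008 = 0.320246.

0.3202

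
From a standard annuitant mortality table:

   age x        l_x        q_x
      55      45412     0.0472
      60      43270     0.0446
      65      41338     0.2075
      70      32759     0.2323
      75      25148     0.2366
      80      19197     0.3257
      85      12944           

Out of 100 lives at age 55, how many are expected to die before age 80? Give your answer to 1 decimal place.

The relevant probability is 1 − 19197/45412 = 0.577270.
Expected number = 100 × 0.577270 = 57.7.

57.7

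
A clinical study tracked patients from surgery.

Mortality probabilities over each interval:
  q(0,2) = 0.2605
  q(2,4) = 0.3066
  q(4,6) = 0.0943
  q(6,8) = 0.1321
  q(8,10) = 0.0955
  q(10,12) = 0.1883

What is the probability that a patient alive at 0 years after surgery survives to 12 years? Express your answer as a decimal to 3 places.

0.296

Chaining the interval survival probabilities: (1 − 0.2605) × (1 − 0.3066) × (1 − 0.0943) × (1 − 0.1321) × (1 − 0.0955) × (1 − 0.1883).
= 0.7395 × 0.6934 × 0.9057 × 0.8679 × 0.9045 × 0.8117 = 0.295924.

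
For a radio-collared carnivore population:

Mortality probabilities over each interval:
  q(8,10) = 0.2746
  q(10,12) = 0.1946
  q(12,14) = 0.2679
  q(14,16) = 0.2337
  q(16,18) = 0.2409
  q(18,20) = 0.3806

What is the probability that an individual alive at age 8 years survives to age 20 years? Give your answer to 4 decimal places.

0.1541

P(survive 8→20) = (1 − 0.2746) × (1 − 0.1946) × (1 − 0.2679) × (1 − 0.2337) × (1 − 0.2409) × (1 − 0.3806).
= 0.7254 × 0.8054 × 0.7321 × 0.7663 × 0.7591 × 0.6194 = 0.154109.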